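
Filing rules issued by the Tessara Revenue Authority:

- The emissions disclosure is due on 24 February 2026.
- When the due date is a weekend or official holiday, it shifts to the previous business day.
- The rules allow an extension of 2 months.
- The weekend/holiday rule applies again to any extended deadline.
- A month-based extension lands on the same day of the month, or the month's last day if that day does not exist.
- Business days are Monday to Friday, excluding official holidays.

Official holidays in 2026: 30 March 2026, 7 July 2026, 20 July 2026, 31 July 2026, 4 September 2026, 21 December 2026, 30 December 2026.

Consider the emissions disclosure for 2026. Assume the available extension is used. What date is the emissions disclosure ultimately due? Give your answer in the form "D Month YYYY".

The stated deadline is 24 February 2026.
24 February 2026 (Tuesday) is already a business day.
Add 2 months to 24 February 2026: 24 April 2026.
24 April 2026 falls on a Friday, which is a business day, so no adjustment is needed.
Final deadline: 24 April 2026.

24 April 2026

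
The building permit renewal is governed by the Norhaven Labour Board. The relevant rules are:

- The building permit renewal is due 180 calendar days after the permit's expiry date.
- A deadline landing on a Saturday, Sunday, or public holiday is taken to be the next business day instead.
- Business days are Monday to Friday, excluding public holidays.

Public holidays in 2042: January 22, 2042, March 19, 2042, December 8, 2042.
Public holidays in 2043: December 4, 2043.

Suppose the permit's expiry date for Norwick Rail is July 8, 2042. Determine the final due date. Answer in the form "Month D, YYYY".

From July 8, 2042, 180 calendar days later is January 4, 2043.
Because January 4, 2043 is a Sunday, the deadline becomes January 5, 2043 (Monday).
Deadline: January 5, 2043.

January 5, 2043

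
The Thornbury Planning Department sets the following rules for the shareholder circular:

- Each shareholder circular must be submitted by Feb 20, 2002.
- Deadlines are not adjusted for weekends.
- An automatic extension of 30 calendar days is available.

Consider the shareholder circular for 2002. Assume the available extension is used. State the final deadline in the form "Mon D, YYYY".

Start from the fixed due date, Feb 20, 2002.
Feb 20, 2002 is a Wednesday; no weekend or holiday adjustment applies.
Applying the 30-calendar-day extension: Feb 20, 2002 + 30 days = Mar 22, 2002.
No adjustment is made for weekends or holidays, so Mar 22, 2002 stands.
Deadline: Mar 22, 2002.

Mar 22, 2002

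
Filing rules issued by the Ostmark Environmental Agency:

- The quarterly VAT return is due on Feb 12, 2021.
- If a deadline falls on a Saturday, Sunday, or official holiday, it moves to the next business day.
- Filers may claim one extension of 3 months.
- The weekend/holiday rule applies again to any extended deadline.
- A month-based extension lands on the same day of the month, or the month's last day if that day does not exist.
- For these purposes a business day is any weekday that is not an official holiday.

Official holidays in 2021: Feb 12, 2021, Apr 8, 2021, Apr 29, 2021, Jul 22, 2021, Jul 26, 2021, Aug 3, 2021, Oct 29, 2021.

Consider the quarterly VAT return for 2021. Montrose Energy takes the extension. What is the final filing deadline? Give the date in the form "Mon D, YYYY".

May 17, 2021

Start from the fixed due date, Feb 12, 2021.
Feb 12, 2021 falls on a listed holiday. Rolling to the next business day gives Feb 15, 2021, a Monday.
Applying the 3 months extension: 3 months after Feb 15, 2021 is May 15, 2021.
May 15, 2021 falls on a Saturday. Rolling to the next business day gives May 17, 2021, a Monday.
The final due date is May 17, 2021.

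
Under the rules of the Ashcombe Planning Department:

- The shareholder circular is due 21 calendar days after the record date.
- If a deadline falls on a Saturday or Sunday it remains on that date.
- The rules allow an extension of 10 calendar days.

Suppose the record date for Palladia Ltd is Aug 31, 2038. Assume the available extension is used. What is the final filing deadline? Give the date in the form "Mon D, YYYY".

Oct 1, 2038

From Aug 31, 2038, 21 calendar days later is Sep 21, 2038.
Sep 21, 2038 is a Tuesday; no weekend or holiday adjustment applies.
The 10-calendar-day extension moves the deadline from Sep 21, 2038 to Oct 1, 2038.
Oct 1, 2038 falls on a Friday. The rules make no weekend/holiday allowance, so it remains Oct 1, 2038.
The final due date is Oct 1, 2038.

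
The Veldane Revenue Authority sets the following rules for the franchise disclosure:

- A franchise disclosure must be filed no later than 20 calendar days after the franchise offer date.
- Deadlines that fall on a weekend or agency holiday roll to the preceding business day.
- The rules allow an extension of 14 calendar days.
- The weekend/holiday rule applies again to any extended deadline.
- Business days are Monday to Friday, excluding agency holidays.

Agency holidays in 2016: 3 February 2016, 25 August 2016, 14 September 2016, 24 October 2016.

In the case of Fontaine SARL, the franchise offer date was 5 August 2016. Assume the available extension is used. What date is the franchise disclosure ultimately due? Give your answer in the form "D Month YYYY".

20 calendar days after 5 August 2016 is 25 August 2016.
25 August 2016 is a listed holiday, so it moves to the preceding business day, 24 August 2016 (Wednesday).
Add the 14 calendar-day extension to 24 August 2016: 7 September 2016.
7 September 2016 (Wednesday) is already a business day.
The final due date is 7 September 2016.

7 September 2016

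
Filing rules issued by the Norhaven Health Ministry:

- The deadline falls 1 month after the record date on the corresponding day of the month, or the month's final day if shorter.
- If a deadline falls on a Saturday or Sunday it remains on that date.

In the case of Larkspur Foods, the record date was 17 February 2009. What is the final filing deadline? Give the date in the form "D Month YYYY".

1 month from 17 February 2009 is 17 March 2009.
17 March 2009 is a Tuesday; no weekend or holiday adjustment applies.
The final due date is 17 March 2009.

17 March 2009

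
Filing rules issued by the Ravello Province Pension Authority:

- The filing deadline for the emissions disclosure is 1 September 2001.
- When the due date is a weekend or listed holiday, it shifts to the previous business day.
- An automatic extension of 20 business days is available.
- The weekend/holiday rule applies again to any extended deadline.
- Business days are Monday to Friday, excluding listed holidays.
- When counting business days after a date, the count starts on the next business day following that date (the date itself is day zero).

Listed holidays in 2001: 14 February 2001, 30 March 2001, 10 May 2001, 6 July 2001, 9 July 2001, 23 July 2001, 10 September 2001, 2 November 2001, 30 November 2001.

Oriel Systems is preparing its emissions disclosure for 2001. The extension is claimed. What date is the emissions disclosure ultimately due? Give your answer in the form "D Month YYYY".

1 October 2001

The statutory due date is 1 September 2001.
1 September 2001 is a Saturday, so it moves to the preceding business day, 31 August 2001 (Friday).
The 20-business-day extension runs from 31 August 2001 to 1 October 2001.
1 October 2001 (Monday) is already a business day.
The final due date is 1 October 2001.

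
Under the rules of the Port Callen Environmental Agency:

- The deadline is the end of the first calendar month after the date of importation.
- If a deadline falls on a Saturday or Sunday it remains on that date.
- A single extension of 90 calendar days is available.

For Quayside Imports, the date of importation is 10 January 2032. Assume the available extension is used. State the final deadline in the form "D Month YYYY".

1 month after 10 January 2032 falls in February 2032; the last day of that month is 29 February 2032.
29 February 2032 falls on a Sunday. The rules make no weekend/holiday allowance, so it remains 29 February 2032.
With the 90-day extension, 29 February 2032 becomes 29 May 2032.
29 May 2032 is a Saturday; no weekend or holiday adjustment applies.
Deadline: 29 May 2032.

29 May 2032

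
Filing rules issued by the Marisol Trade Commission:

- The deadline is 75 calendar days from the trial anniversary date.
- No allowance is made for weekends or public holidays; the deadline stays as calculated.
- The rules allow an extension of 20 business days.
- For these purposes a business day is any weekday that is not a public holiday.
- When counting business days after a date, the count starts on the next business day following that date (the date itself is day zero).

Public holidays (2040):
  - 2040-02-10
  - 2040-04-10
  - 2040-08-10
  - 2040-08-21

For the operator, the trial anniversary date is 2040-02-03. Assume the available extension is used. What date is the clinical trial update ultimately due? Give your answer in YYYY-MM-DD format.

From 2040-02-03, 75 calendar days later is 2040-04-18.
2040-04-18 falls on a Wednesday. The rules make no weekend/holiday allowance, so it remains 2040-04-18.
Applying the 20-business-day extension: 20 business days after 2040-04-18 is 2040-05-16.
No adjustment is made for weekends or holidays, so 2040-05-16 stands.
So the filing is due 2040-05-16.

2040-05-16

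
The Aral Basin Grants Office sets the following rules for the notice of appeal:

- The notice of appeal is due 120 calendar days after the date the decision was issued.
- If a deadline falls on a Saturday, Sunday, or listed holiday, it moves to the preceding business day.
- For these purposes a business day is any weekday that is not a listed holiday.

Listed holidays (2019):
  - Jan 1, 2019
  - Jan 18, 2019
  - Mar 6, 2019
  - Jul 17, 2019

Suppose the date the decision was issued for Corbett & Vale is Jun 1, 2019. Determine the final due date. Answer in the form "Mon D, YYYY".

Sep 27, 2019

Trigger date Jun 1, 2019 + 120 calendar days = Sep 29, 2019.
Sep 29, 2019 falls on a Sunday. Rolling to the preceding business day gives Sep 27, 2019, a Friday.
So the filing is due Sep 27, 2019.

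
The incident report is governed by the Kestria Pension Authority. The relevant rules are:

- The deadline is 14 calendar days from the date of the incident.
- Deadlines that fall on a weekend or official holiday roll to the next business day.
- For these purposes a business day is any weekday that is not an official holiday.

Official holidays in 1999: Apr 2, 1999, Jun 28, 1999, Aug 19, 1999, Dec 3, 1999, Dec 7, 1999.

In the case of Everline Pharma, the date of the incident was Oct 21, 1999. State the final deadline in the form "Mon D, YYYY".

Nov 4, 1999

From Oct 21, 1999, 14 calendar days later is Nov 4, 1999.
Nov 4, 1999 is a Thursday and not a listed holiday, so it stands.
Final deadline: Nov 4, 1999.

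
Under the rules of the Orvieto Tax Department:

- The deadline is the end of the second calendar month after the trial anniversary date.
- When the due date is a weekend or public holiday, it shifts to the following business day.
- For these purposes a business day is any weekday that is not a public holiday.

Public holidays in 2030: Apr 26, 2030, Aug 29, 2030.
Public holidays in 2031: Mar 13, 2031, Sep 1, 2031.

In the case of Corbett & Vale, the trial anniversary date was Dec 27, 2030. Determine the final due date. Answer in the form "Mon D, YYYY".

2 months after Dec 27, 2030 falls in February 2031; the last day of that month is Feb 28, 2031.
Feb 28, 2031 (Friday) is already a business day.
Deadline: Feb 28, 2031.

Feb 28, 2031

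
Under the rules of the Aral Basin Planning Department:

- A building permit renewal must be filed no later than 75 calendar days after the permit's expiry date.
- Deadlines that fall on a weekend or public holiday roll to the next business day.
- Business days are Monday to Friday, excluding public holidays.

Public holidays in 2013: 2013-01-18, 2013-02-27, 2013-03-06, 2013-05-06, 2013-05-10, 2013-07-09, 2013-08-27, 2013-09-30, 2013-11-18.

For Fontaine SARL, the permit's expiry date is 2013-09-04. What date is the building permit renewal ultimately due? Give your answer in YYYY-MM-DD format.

From 2013-09-04, 75 calendar days later is 2013-11-18.
2013-11-18 is a listed holiday, so it moves to the next business day, 2013-11-19 (Tuesday).
The final due date is 2013-11-19.

2013-11-19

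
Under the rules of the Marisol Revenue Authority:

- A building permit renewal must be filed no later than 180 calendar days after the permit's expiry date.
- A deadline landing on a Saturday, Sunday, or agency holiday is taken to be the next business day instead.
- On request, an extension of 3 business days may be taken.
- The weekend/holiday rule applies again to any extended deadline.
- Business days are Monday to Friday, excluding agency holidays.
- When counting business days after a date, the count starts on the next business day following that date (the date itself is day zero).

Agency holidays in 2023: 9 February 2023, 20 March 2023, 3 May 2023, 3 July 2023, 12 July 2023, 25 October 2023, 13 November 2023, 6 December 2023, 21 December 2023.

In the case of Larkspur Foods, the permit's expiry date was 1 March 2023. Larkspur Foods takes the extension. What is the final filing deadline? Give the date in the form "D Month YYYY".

31 August 2023

180 calendar days after 1 March 2023 is 28 August 2023.
28 August 2023 (Monday) is already a business day.
Counting 3 further business days from 28 August 2023 reaches 31 August 2023.
31 August 2023 falls on a Thursday, which is a business day, so no adjustment is needed.
Deadline: 31 August 2023.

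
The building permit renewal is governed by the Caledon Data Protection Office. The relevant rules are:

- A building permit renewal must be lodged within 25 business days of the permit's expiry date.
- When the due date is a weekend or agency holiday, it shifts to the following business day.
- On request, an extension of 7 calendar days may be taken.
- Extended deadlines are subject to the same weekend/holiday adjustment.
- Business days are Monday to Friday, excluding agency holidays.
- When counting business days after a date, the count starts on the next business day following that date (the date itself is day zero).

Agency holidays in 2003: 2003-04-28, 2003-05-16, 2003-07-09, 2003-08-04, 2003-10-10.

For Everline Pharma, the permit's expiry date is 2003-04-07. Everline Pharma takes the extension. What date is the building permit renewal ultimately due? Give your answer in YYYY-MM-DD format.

Starting the day after 2003-04-07 and counting 25 business days lands on 2003-05-13.
2003-05-13 (Tuesday) is already a business day.
Applying the 7-calendar-day extension: 2003-05-13 + 7 days = 2003-05-20.
2003-05-20 is a Tuesday and not a listed holiday, so it stands.
The final due date is 2003-05-20.

2003-05-20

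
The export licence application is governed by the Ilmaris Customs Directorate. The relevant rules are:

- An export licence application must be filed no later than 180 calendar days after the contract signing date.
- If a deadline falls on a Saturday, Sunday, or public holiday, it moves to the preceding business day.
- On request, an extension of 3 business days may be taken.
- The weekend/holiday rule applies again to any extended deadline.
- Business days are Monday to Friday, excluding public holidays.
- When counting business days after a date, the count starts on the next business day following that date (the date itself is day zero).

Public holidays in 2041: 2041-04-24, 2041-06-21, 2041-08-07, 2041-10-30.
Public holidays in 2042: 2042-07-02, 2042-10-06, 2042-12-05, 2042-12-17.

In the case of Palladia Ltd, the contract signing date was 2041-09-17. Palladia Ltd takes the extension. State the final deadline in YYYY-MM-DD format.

2042-03-19

From 2041-09-17, 180 calendar days later is 2042-03-16.
2042-03-16 falls on a Sunday. Rolling to the preceding business day gives 2042-03-14, a Friday.
The 3-business-day extension runs from 2042-03-14 to 2042-03-19.
Since 2042-03-19 is a Wednesday and not a holiday, the date is unchanged.
So the filing is due 2042-03-19.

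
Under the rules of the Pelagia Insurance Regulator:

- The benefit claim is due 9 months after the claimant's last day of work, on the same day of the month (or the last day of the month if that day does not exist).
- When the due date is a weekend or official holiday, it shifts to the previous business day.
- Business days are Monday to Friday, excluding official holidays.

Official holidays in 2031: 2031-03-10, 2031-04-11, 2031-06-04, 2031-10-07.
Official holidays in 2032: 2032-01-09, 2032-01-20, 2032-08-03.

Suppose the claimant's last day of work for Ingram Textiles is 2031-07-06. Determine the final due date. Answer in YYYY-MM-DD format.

Moving 9 months forward from 2031-07-06 on the corresponding day gives 2032-04-06.
2032-04-06 (Tuesday) is already a business day.
The final due date is 2032-04-06.

2032-04-06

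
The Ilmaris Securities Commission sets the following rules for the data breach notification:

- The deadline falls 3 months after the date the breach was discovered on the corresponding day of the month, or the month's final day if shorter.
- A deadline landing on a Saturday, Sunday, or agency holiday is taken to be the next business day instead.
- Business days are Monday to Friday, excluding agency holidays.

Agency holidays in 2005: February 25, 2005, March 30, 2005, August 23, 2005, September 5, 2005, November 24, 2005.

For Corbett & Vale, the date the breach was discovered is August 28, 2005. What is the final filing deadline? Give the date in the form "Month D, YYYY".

Moving 3 months forward from August 28, 2005 on the corresponding day gives November 28, 2005.
Since November 28, 2005 is a Monday and not a holiday, the date is unchanged.
Final deadline: November 28, 2005.

November 28, 2005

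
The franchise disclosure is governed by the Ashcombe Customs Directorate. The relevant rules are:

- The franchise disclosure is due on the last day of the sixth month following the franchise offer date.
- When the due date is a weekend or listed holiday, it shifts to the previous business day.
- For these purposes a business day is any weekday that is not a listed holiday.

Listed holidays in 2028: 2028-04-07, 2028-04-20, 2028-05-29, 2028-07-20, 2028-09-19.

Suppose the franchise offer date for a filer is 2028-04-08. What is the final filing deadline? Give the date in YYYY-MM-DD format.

The sixth month after 2028-04-08 is October 2028, whose last day is 2028-10-31.
Since 2028-10-31 is a Tuesday and not a holiday, the date is unchanged.
The final due date is 2028-10-31.

2028-10-31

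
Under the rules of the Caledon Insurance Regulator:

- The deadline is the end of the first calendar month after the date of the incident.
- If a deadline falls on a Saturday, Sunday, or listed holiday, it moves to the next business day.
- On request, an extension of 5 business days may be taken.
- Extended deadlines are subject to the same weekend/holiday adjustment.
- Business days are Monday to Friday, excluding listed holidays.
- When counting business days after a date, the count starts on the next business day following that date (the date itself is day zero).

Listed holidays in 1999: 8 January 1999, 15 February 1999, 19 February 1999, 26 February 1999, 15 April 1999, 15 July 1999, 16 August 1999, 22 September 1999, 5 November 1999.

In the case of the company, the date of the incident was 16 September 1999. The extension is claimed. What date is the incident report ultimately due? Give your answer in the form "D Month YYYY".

1 month after 16 September 1999 falls in October 1999; the last day of that month is 31 October 1999.
31 October 1999 is a Sunday; the next business day is 1 November 1999 (Monday).
Counting 5 further business days from 1 November 1999 reaches 9 November 1999.
9 November 1999 falls on a Tuesday, which is a business day, so no adjustment is needed.
Final deadline: 9 November 1999.

9 November 1999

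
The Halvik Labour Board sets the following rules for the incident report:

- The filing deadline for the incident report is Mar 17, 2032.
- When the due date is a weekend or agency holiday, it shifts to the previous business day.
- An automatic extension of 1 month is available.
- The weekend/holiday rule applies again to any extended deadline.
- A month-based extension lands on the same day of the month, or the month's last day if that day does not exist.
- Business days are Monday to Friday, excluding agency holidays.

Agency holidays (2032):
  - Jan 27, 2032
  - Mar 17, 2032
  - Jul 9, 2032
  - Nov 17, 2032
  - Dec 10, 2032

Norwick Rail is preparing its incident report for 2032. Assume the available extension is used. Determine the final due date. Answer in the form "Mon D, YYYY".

Apr 16, 2032

The stated deadline is Mar 17, 2032.
Because Mar 17, 2032 is a listed holiday, the deadline becomes Mar 16, 2032 (Tuesday).
The 1 month extension carries Mar 16, 2032 to Apr 16, 2032.
Apr 16, 2032 is a Friday and not a listed holiday, so it stands.
Deadline: Apr 16, 2032.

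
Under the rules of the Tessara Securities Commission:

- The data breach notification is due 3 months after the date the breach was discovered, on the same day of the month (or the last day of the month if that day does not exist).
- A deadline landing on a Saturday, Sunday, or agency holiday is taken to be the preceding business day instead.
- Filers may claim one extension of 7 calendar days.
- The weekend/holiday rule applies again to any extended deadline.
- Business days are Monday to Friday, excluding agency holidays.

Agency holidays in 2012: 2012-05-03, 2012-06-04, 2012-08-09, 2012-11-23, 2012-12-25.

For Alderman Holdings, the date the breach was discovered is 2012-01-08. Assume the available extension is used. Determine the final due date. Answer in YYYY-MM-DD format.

Moving 3 months forward from 2012-01-08 on the corresponding day gives 2012-04-08.
Because 2012-04-08 is a Sunday, the deadline becomes 2012-04-06 (Friday).
The 7-calendar-day extension moves the deadline from 2012-04-06 to 2012-04-13.
2012-04-13 is a Friday and not a listed holiday, so it stands.
So the filing is due 2012-04-13.

2012-04-13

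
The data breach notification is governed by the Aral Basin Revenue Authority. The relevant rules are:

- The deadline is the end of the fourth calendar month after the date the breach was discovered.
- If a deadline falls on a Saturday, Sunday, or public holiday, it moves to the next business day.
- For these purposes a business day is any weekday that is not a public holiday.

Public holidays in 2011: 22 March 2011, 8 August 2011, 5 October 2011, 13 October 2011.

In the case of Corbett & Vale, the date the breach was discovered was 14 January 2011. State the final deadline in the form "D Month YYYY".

31 May 2011

4 months after 14 January 2011 falls in May 2011; the last day of that month is 31 May 2011.
31 May 2011 falls on a Tuesday, which is a business day, so no adjustment is needed.
Deadline: 31 May 2011.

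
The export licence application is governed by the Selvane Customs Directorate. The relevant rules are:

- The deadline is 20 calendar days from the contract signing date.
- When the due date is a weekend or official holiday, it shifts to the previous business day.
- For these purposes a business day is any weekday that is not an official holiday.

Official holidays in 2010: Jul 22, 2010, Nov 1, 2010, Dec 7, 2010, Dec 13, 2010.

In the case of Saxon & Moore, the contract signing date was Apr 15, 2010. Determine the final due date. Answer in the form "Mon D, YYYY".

May 5, 2010

Trigger date Apr 15, 2010 + 20 calendar days = May 5, 2010.
Since May 5, 2010 is a Wednesday and not a holiday, the date is unchanged.
Deadline: May 5, 2010.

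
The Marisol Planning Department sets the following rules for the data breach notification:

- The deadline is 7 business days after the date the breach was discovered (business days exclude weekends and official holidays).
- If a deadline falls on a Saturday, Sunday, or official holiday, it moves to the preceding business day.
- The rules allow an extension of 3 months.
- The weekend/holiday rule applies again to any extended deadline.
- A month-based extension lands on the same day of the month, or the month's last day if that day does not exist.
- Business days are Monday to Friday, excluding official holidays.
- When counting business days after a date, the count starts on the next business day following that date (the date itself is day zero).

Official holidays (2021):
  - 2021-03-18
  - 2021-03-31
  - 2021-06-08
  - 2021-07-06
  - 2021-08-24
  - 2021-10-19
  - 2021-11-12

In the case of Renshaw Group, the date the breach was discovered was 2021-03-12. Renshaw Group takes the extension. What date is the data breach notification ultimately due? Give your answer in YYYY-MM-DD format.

Counting 7 business days after 2021-03-12 (skipping weekends and listed holidays) reaches 2021-03-24.
2021-03-24 (Wednesday) is already a business day.
The 3 months extension carries 2021-03-24 to 2021-06-24.
Since 2021-06-24 is a Thursday and not a holiday, the date is unchanged.
Final deadline: 2021-06-24.

2021-06-24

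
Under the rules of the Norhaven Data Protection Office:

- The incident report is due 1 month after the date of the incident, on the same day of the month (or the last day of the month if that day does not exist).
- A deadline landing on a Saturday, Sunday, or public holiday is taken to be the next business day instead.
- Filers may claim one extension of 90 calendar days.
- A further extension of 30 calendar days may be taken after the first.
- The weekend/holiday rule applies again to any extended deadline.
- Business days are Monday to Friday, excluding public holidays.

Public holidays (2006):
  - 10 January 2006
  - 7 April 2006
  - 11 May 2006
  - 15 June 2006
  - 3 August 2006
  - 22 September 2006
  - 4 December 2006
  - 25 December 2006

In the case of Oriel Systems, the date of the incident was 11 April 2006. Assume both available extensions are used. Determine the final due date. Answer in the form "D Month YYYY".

1 month after 11 April 2006, on the same day of the month, is 11 May 2006.
Because 11 May 2006 is a listed holiday, the deadline becomes 12 May 2006 (Friday).
Add the 90 calendar-day extension to 12 May 2006: 10 August 2006.
10 August 2006 (Thursday) is already a business day.
With the 30-day extension, 10 August 2006 becomes 9 September 2006.
9 September 2006 falls on a Saturday. Rolling to the next business day gives 11 September 2006, a Monday.
The final due date is 11 September 2006.

11 September 2006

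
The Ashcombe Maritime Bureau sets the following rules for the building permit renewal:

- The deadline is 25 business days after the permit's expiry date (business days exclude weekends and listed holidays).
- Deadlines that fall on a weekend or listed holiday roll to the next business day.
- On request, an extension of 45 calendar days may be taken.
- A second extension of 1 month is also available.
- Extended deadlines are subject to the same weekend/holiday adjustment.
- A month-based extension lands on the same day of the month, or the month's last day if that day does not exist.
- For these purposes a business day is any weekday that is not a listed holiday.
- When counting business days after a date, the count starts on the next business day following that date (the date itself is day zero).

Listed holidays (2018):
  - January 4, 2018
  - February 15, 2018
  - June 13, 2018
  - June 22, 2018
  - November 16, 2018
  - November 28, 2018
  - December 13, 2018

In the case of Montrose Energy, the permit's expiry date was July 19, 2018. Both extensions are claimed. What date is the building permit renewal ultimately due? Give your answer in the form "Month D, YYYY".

November 8, 2018

Starting the day after July 19, 2018 and counting 25 business days lands on August 23, 2018.
August 23, 2018 is a Thursday and not a listed holiday, so it stands.
With the 45-day extension, August 23, 2018 becomes October 7, 2018.
October 7, 2018 falls on a Sunday. Rolling to the next business day gives October 8, 2018, a Monday.
Applying the 1 month extension: 1 month after October 8, 2018 is November 8, 2018.
November 8, 2018 is a Thursday and not a listed holiday, so it stands.
Final deadline: November 8, 2018.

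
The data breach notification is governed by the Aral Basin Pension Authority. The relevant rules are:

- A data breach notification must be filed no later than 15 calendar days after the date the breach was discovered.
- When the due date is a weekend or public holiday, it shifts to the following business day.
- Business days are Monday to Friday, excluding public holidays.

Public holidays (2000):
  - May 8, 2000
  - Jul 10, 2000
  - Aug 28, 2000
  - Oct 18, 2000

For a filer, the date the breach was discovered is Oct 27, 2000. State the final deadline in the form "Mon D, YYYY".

From Oct 27, 2000, 15 calendar days later is Nov 11, 2000.
Nov 11, 2000 falls on a Saturday. Rolling to the next business day gives Nov 13, 2000, a Monday.
Deadline: Nov 13, 2000.

Nov 13, 2000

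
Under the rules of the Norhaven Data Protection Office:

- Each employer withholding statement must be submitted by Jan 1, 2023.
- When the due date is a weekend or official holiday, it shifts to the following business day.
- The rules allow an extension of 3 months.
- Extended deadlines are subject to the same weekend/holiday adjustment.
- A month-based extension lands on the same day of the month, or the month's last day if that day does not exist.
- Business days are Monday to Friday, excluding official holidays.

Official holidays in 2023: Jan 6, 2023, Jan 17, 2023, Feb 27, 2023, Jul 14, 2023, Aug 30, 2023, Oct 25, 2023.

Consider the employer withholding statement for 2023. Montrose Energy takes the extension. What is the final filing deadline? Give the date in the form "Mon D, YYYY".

Apr 3, 2023

The stated deadline is Jan 1, 2023.
Jan 1, 2023 is a Sunday, so it moves to the next business day, Jan 2, 2023 (Monday).
Add 3 months to Jan 2, 2023: Apr 2, 2023.
Apr 2, 2023 falls on a Sunday. Rolling to the next business day gives Apr 3, 2023, a Monday.
So the filing is due Apr 3, 2023.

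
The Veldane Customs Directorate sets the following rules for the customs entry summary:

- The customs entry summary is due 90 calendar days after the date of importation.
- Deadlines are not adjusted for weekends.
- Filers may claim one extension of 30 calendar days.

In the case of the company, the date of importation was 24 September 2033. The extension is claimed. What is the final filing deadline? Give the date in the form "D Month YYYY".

22 January 2034

Trigger date 24 September 2033 + 90 calendar days = 23 December 2033.
23 December 2033 falls on a Friday. The rules make no weekend/holiday allowance, so it remains 23 December 2033.
Add the 30 calendar-day extension to 23 December 2033: 22 January 2034.
22 January 2034 is a Sunday; no weekend or holiday adjustment applies.
Deadline: 22 January 2034.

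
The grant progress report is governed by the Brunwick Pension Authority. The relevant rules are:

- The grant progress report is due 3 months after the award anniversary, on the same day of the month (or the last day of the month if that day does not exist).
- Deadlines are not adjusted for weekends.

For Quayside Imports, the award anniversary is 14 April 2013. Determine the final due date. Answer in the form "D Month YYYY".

14 July 2013

3 months after 14 April 2013, on the same day of the month, is 14 July 2013.
14 July 2013 falls on a Sunday. The rules make no weekend/holiday allowance, so it remains 14 July 2013.
Deadline: 14 July 2013.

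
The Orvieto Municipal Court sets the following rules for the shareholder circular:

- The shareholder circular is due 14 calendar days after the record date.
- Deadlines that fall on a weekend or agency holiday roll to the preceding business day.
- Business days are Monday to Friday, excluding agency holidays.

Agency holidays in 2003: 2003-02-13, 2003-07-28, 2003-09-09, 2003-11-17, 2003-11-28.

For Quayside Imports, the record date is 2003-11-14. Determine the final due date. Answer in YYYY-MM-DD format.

2003-11-27

Adding 14 calendar days to 2003-11-14 gives 2003-11-28.
Because 2003-11-28 is a listed holiday, the deadline becomes 2003-11-27 (Thursday).
Final deadline: 2003-11-27.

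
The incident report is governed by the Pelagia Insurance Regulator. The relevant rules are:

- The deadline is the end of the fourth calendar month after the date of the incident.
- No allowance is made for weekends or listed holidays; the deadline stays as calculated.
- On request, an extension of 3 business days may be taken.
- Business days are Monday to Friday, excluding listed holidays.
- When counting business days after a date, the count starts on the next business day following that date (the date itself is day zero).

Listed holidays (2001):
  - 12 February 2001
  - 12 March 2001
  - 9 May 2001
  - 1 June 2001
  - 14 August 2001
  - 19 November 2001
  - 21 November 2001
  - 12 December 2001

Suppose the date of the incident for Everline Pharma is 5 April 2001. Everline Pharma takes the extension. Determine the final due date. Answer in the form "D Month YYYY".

4 months after 5 April 2001 is August 2001; that month ends on 31 August 2001.
No adjustment is made for weekends or holidays, so 31 August 2001 stands.
The 3-business-day extension runs from 31 August 2001 to 5 September 2001.
No adjustment is made for weekends or holidays, so 5 September 2001 stands.
So the filing is due 5 September 2001.

5 September 2001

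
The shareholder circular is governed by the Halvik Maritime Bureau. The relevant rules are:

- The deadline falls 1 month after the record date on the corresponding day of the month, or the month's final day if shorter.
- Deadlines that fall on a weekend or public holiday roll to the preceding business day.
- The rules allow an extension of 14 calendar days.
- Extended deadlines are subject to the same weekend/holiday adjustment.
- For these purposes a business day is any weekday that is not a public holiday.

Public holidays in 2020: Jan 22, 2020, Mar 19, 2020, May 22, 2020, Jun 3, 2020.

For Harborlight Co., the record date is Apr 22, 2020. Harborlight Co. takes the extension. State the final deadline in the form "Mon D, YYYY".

Moving 1 month forward from Apr 22, 2020 on the corresponding day gives May 22, 2020.
Because May 22, 2020 is a listed holiday, the deadline becomes May 21, 2020 (Thursday).
The 14-calendar-day extension moves the deadline from May 21, 2020 to Jun 4, 2020.
Since Jun 4, 2020 is a Thursday and not a holiday, the date is unchanged.
So the filing is due Jun 4, 2020.

Jun 4, 2020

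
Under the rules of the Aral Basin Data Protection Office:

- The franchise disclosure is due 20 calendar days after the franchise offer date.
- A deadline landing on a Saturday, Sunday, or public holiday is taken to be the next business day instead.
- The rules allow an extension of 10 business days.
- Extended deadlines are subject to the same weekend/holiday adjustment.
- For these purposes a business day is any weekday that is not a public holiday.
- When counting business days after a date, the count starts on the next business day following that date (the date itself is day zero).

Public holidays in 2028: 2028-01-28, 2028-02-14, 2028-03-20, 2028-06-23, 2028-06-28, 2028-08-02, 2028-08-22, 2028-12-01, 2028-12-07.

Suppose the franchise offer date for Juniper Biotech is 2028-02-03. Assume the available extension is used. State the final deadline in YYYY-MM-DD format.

2028-03-08

From 2028-02-03, 20 calendar days later is 2028-02-23.
2028-02-23 (Wednesday) is already a business day.
The 10-business-day extension runs from 2028-02-23 to 2028-03-08.
2028-03-08 (Wednesday) is already a business day.
The final due date is 2028-03-08.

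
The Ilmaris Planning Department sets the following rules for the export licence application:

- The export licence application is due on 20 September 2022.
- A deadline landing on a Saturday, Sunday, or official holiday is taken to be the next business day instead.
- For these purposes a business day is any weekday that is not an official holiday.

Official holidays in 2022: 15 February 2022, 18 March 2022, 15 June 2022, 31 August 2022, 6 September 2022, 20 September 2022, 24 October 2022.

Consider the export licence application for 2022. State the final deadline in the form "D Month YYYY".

21 September 2022

The statutory due date is 20 September 2022.
Because 20 September 2022 is a listed holiday, the deadline becomes 21 September 2022 (Wednesday).
The final due date is 21 September 2022.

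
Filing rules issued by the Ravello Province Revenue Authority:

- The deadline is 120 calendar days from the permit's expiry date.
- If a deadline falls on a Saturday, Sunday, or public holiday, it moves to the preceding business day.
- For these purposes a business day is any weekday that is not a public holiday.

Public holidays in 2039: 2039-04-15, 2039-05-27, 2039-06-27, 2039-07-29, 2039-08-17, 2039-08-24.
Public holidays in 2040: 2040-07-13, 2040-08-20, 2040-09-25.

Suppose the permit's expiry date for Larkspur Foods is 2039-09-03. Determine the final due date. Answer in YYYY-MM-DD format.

Adding 120 calendar days to 2039-09-03 gives 2040-01-01.
Because 2040-01-01 is a Sunday, the deadline becomes 2039-12-30 (Friday).
Deadline: 2039-12-30.

2039-12-30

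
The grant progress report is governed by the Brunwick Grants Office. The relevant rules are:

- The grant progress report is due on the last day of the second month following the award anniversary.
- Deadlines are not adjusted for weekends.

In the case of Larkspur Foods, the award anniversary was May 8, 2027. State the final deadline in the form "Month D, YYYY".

2 months after May 8, 2027 falls in July 2027; the last day of that month is July 31, 2027.
July 31, 2027 falls on a Saturday. The rules make no weekend/holiday allowance, so it remains July 31, 2027.
The final due date is July 31, 2027.

July 31, 2027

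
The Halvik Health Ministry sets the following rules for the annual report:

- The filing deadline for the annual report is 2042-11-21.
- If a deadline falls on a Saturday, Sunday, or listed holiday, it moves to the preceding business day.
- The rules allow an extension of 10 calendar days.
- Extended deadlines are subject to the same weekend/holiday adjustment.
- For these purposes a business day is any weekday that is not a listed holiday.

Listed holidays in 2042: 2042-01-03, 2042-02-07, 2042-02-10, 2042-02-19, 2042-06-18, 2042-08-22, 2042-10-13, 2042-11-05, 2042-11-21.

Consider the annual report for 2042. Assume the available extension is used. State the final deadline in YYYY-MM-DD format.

2042-11-28

The statutory due date is 2042-11-21.
2042-11-21 is a listed holiday, so it moves to the preceding business day, 2042-11-20 (Thursday).
The 10-calendar-day extension moves the deadline from 2042-11-20 to 2042-11-30.
2042-11-30 is a Sunday, so it moves to the preceding business day, 2042-11-28 (Friday).
Deadline: 2042-11-28.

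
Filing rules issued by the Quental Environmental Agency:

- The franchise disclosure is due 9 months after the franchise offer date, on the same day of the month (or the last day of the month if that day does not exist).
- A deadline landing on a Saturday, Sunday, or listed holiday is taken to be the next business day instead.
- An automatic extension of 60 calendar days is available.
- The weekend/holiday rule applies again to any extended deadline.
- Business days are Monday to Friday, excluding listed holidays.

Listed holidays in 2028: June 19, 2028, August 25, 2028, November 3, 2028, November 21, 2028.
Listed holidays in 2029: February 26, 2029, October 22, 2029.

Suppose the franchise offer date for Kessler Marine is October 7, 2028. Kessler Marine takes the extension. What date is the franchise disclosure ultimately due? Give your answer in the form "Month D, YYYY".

September 7, 2029

9 months after October 7, 2028, on the same day of the month, is July 7, 2029.
July 7, 2029 is a Saturday; the next business day is July 9, 2029 (Monday).
The 60-calendar-day extension moves the deadline from July 9, 2029 to September 7, 2029.
September 7, 2029 is a Friday and not a listed holiday, so it stands.
Deadline: September 7, 2029.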